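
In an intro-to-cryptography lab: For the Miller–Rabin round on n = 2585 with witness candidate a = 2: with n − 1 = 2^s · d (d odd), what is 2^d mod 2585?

613

n − 1 = 2584 = 2^3 · 323, so s = 3 and d = 323.
Repeated squaring mod 2585: 2^1 ≡ 2, 2^2 ≡ 4, 2^4 ≡ 16, 2^8 ≡ 256, 2^16 ≡ 911, 2^32 ≡ 136, 2^64 ≡ 401, 2^128 ≡ 531, 2^256 ≡ 196.
323 = 256 + 64 + 2 + 1, so 2^323 ≡ 196·401·4·2 ≡ 613 (mod 2585).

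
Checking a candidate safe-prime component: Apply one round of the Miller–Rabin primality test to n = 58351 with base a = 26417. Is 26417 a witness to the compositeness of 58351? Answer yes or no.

yes

n − 1 = 58350 = 2^1 · 29175, so s = 1 and d = 29175.
x_0 = 26417^29175 mod 58351 = 10546.
x_0 ∉ {1, 58350} and s = 1, so 26417 is a Miller–Rabin witness and 58351 is composite.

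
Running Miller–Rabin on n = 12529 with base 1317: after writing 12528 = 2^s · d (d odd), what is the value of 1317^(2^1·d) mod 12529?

2962

n − 1 = 12528 = 2^4 · 783, so s = 4 and d = 783.
x_0 = 1317^783 mod 12529 = 12051.
x_1 = 12051^2 mod 12529 = 2962.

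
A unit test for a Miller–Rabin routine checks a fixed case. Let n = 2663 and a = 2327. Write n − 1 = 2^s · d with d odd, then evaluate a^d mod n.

2662

n − 1 = 2662 = 2^1 · 1331, so s = 1 and d = 1331.
By repeated squaring, 2327^1331 ≡ 2662 (mod 2663).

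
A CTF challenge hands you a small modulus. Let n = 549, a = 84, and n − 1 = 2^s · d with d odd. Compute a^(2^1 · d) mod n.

27

n − 1 = 548 = 2^2 · 137, so s = 2 and d = 137.
By repeated squaring, 84^137 ≡ 207 (mod 549).
x_0 = 207.
x_1 = 207^2 mod 549 = 27.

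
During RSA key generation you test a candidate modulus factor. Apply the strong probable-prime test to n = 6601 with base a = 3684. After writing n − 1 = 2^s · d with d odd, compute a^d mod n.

n − 1 = 6600 = 2^3 · 825, so s = 3 and d = 825.
Repeated squaring mod 6601: 3684^1 ≡ 3684, 3684^2 ≡ 200, 3684^4 ≡ 394, 3684^8 ≡ 3413, 3684^16 ≡ 4405, 3684^32 ≡ 3686, 3684^64 ≡ 1738, 3684^128 ≡ 3987, 3684^256 ≡ 961, 3684^512 ≡ 5982.
825 = 512 + 256 + 32 + 16 + 8 + 1, so 3684^825 ≡ 5982·961·3686·4405·3413·3684 ≡ 806 (mod 6601).

806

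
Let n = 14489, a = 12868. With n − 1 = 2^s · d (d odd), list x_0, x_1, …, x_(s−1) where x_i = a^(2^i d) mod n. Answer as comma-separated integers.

n − 1 = 14488 = 2^3 · 1811, so s = 3 and d = 1811.
x_0 = 12868^1811 mod 14489 = 434.
x_1 = 434^2 mod 14489 = 14488.
x_2 = 14488^2 mod 14489 = 1.

434, 14488, 1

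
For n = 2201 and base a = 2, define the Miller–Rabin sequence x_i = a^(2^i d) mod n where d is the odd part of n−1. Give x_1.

n − 1 = 2200 = 2^3 · 275, so s = 3 and d = 275.
By repeated squaring, 2^275 ≡ 1582 (mod 2201).
x_0 = 1582.
x_1 = 1582^2 mod 2201 = 187.

187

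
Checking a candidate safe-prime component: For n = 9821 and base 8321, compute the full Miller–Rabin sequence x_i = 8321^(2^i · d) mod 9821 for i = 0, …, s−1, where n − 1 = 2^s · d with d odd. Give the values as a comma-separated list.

n − 1 = 9820 = 2^2 · 2455, so s = 2 and d = 2455.
x_0 = 8321^2455 mod 9821 = 6879.
x_1 = 6879^2 mod 9821 = 3063.

6879, 3063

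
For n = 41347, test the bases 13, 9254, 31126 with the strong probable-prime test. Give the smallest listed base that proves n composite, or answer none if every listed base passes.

n − 1 = 41346 = 2^1 · 20673, so s = 1 and d = 20673.
Base 13: x_0 = 13^20673 mod 41347 = 35502. x_0 ∉ {1, 41346} and s = 1, so 13 is a Miller–Rabin witness and 41347 is composite.
Base 9254: x_0 = 9254^20673 mod 41347 = 27896. x_0 ∉ {1, 41346} and s = 1, so 9254 is a Miller–Rabin witness and 41347 is composite.
Base 31126: x_0 = 31126^20673 mod 41347 = 10112. x_0 ∉ {1, 41346} and s = 1, so 31126 is a Miller–Rabin witness and 41347 is composite.
The smallest witness among the given bases is 13.

13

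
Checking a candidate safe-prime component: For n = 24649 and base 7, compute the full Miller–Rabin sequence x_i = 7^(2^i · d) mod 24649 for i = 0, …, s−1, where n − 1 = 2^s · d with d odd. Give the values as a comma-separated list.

n − 1 = 24648 = 2^3 · 3081, so s = 3 and d = 3081.
x_0 = 7^3081 mod 24649 = 22266.
x_1 = 22266^2 mod 24649 = 9419.
x_2 = 9419^2 mod 24649 = 5810.

22266, 9419, 5810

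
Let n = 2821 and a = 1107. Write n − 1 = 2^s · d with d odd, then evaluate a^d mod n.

n − 1 = 2820 = 2^2 · 705, so s = 2 and d = 705.
Repeated squaring mod 2821: 1107^1 ≡ 1107, 1107^2 ≡ 1135, 1107^4 ≡ 1849, 1107^8 ≡ 2570, 1107^16 ≡ 939, 1107^32 ≡ 1569, 1107^64 ≡ 1849, 1107^128 ≡ 2570, 1107^256 ≡ 939, 1107^512 ≡ 1569.
705 = 512 + 128 + 64 + 1, so 1107^705 ≡ 1569·2570·1849·1107 ≡ 2696 (mod 2821).

2696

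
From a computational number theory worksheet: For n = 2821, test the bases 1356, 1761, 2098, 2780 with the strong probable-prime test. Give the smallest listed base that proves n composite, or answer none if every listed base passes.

1761

n − 1 = 2820 = 2^2 · 705, so s = 2 and d = 705.
Base 1356: x_0 = 1356^705 mod 2821 = 2820. x_0 = 2820 ≡ −1, so 1356 is not a witness.
Base 1761: x_0 = 1761^705 mod 2821 = 2605. x_0 is neither 1 nor 2820, so continue squaring. x_1 = 2605^2 mod 2821 = 1520. Reached i = s−1 = 1 without hitting −1: 1761 is a Miller–Rabin witness and 2821 is composite.
Base 2098: x_0 = 2098^705 mod 2821 = 1084. x_0 is neither 1 nor 2820, so continue squaring. x_1 = 1084^2 mod 2821 = 1520. Reached i = s−1 = 1 without hitting −1: 2098 is a Miller–Rabin witness and 2821 is composite.
Base 2780: x_0 = 2780^705 mod 2821 = 1828. x_0 is neither 1 nor 2820, so continue squaring. x_1 = 1828^2 mod 2821 = 1520. Reached i = s−1 = 1 without hitting −1: 2780 is a Miller–Rabin witness and 2821 is composite.
The smallest witness among the given bases is 1761.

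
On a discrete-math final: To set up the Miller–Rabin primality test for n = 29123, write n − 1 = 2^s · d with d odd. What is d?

14561

Halving: 29122 → 14561; 14561 is odd.
So 29122 = 2^1 · 14561.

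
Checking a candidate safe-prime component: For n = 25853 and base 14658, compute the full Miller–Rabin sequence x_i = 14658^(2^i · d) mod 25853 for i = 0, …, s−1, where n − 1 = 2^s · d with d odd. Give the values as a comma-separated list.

17058, 25702

n − 1 = 25852 = 2^2 · 6463, so s = 2 and d = 6463.
x_0 = 14658^6463 mod 25853 = 17058.
x_1 = 17058^2 mod 25853 = 25702.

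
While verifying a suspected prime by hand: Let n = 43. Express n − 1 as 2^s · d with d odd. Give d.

21

Halving: 42 → 21; 21 is odd.
So 42 = 2^1 · 21.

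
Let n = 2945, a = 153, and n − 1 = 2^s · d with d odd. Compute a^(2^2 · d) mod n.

1616

n − 1 = 2944 = 2^7 · 23, so s = 7 and d = 23.
Repeated squaring mod 2945: 153^1 ≡ 153, 153^2 ≡ 2794, 153^4 ≡ 2186, 153^8 ≡ 1806, 153^16 ≡ 1521.
23 = 16 + 4 + 2 + 1, so 153^23 ≡ 1521·2186·2794·153 ≡ 457 (mod 2945).
x_0 = 457.
x_1 = 457^2 mod 2945 = 2699.
x_2 = 2699^2 mod 2945 = 1616.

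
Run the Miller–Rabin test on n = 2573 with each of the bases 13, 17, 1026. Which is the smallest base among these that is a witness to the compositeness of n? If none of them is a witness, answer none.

n − 1 = 2572 = 2^2 · 643, so s = 2 and d = 643.
Base 13: x_0 = 13^643 mod 2573 = 321. x_0 is neither 1 nor 2572, so continue squaring. x_1 = 321^2 mod 2573 = 121. Reached i = s−1 = 1 without hitting −1: 13 is a Miller–Rabin witness and 2573 is composite.
Base 17: x_0 = 17^643 mod 2573 = 1522. x_0 is neither 1 nor 2572, so continue squaring. x_1 = 1522^2 mod 2573 = 784. Reached i = s−1 = 1 without hitting −1: 17 is a Miller–Rabin witness and 2573 is composite.
Base 1026: x_0 = 1026^643 mod 2573 = 1357. x_0 is neither 1 nor 2572, so continue squaring. x_1 = 1357^2 mod 2573 = 1754. Reached i = s−1 = 1 without hitting −1: 1026 is a Miller–Rabin witness and 2573 is composite.
The smallest witness among the given bases is 13.

13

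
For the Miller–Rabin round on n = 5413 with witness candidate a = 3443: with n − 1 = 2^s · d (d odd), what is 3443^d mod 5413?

429

n − 1 = 5412 = 2^2 · 1353, so s = 2 and d = 1353.
3443^1353 mod 5413 = 429.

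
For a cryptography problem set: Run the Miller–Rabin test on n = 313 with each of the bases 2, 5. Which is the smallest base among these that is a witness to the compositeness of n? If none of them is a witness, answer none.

none

n − 1 = 312 = 2^3 · 39, so s = 3 and d = 39.
Base 2: x_0 = 2^39 mod 313 = 25. x_0 is neither 1 nor 312, so continue squaring. x_1 = 25^2 mod 313 = 312. x_1 ≡ −1, so 2 is not a witness.
Base 5: x_0 = 5^39 mod 313 = 188. x_0 is neither 1 nor 312, so continue squaring. x_1 = 188^2 mod 313 = 288. x_2 = 288^2 mod 313 = 312. x_2 ≡ −1, so 5 is not a witness.
No listed base is a witness for 313.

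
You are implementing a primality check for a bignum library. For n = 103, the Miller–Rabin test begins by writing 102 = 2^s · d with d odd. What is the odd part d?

Halving: 102 → 51; 51 is odd.
So 102 = 2^1 · 51.

51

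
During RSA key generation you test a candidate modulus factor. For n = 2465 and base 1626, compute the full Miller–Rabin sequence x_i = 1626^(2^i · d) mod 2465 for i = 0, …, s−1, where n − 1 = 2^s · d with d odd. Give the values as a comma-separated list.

1061, 1681, 871, 1886, 1

n − 1 = 2464 = 2^5 · 77, so s = 5 and d = 77.
x_0 = 1626^77 mod 2465 = 1061.
x_1 = 1061^2 mod 2465 = 1681.
x_2 = 1681^2 mod 2465 = 871.
x_3 = 871^2 mod 2465 = 1886.
x_4 = 1886^2 mod 2465 = 1.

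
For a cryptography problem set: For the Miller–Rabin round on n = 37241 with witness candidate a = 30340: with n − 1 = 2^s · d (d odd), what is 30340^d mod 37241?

35830

n − 1 = 37240 = 2^3 · 4655, so s = 3 and d = 4655.
Repeated squaring mod 37241: 30340^1 ≡ 30340, 30340^2 ≡ 29803, 30340^4 ≡ 20959, 30340^8 ≡ 22086, 30340^16 ≡ 8778, 30340^32 ≡ 1655, 30340^64 ≡ 20432, 30340^128 ≡ 32255, 30340^256 ≡ 20449, 30340^512 ≡ 19653, 30340^1024 ≡ 13998, 30340^2048 ≡ 19103, 30340^4096 ≡ 50.
4655 = 4096 + 512 + 32 + 8 + 4 + 2 + 1, so 30340^4655 ≡ 50·19653·1655·22086·20959·29803·30340 ≡ 35830 (mod 37241).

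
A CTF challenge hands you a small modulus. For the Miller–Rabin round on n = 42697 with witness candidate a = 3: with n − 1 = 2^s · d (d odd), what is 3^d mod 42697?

35705

n − 1 = 42696 = 2^3 · 5337, so s = 3 and d = 5337.
3^5337 mod 42697 = 35705.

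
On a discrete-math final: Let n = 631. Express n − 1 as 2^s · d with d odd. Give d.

Halving: 630 → 315; 315 is odd.
So 630 = 2^1 · 315.

315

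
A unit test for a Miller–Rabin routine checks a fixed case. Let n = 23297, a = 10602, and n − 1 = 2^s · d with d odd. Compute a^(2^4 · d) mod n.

11816

n − 1 = 23296 = 2^8 · 91, so s = 8 and d = 91.
x_0 = 10602^91 mod 23297 = 514.
x_1 = 514^2 mod 23297 = 7929.
x_2 = 7929^2 mod 23297 = 13735.
x_3 = 13735^2 mod 23297 = 14416.
x_4 = 14416^2 mod 23297 = 11816.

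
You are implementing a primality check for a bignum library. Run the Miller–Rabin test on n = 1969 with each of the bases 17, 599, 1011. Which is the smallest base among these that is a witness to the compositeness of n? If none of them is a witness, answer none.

17

n − 1 = 1968 = 2^4 · 123, so s = 4 and d = 123.
Base 17: x_0 = 17^123 mod 1969 = 1338. x_0 is neither 1 nor 1968, so continue squaring. x_1 = 1338^2 mod 1969 = 423. x_2 = 423^2 mod 1969 = 1719. x_3 = 1719^2 mod 1969 = 1461. Reached i = s−1 = 3 without hitting −1: 17 is a Miller–Rabin witness and 1969 is composite.
Base 599: x_0 = 599^123 mod 1969 = 1368. x_0 is neither 1 nor 1968, so continue squaring. x_1 = 1368^2 mod 1969 = 874. x_2 = 874^2 mod 1969 = 1873. x_3 = 1873^2 mod 1969 = 1340. Reached i = s−1 = 3 without hitting −1: 599 is a Miller–Rabin witness and 1969 is composite.
Base 1011: x_0 = 1011^123 mod 1969 = 1660. x_0 is neither 1 nor 1968, so continue squaring. x_1 = 1660^2 mod 1969 = 969. x_2 = 969^2 mod 1969 = 1717. x_3 = 1717^2 mod 1969 = 496. Reached i = s−1 = 3 without hitting −1: 1011 is a Miller–Rabin witness and 1969 is composite.
The smallest witness among the given bases is 17.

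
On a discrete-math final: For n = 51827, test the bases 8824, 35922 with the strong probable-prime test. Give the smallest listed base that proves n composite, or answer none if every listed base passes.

none

n − 1 = 51826 = 2^1 · 25913, so s = 1 and d = 25913.
Base 8824: x_0 = 8824^25913 mod 51827 = 1. x_0 = 1, so 8824 is not a witness.
Base 35922: x_0 = 35922^25913 mod 51827 = 51826. x_0 = 51826 ≡ −1, so 35922 is not a witness.
No listed base is a witness for 51827.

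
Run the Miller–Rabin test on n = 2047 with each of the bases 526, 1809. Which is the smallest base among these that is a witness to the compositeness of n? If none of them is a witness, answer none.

1809

n − 1 = 2046 = 2^1 · 1023, so s = 1 and d = 1023.
Base 526: x_0 = 526^1023 mod 2047 = 2046. x_0 = 2046 ≡ −1, so 526 is not a witness.
Base 1809: x_0 = 1809^1023 mod 2047 = 344. x_0 ∉ {1, 2046} and s = 1, so 1809 is a Miller–Rabin witness and 2047 is composite.
The smallest witness among the given bases is 1809.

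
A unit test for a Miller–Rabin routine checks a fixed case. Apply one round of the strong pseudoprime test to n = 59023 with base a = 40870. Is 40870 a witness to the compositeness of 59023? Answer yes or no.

no

n − 1 = 59022 = 2^1 · 29511, so s = 1 and d = 29511.
Repeated squaring mod 59023: 40870^1 ≡ 40870, 40870^2 ≡ 6000, 40870^4 ≡ 54993, 40870^8 ≡ 9575, 40870^16 ≡ 17906, 40870^32 ≡ 11900, 40870^64 ≡ 13823, 40870^128 ≡ 17878, 40870^256 ≡ 13339, 40870^512 ≡ 33599, 40870^1024 ≡ 18903, 40870^2048 ≡ 57190, 40870^4096 ≡ 54601, 40870^8192 ≡ 17471, 40870^16384 ≡ 27908.
29511 = 16384 + 8192 + 4096 + 512 + 256 + 64 + 4 + 2 + 1, so 40870^29511 ≡ 27908·17471·54601·33599·13339·13823·54993·6000·40870 ≡ 59022 (mod 59023).
x_0 = 40870^29511 mod 59023 = 59022.
x_0 = 59022 ≡ −1, so 40870 is not a witness.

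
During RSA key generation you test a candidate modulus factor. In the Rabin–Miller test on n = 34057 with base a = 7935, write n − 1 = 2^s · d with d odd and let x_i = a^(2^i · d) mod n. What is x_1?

33116

n − 1 = 34056 = 2^3 · 4257, so s = 3 and d = 4257.
By repeated squaring, 7935^4257 ≡ 451 (mod 34057).
x_0 = 451.
x_1 = 451^2 mod 34057 = 33116.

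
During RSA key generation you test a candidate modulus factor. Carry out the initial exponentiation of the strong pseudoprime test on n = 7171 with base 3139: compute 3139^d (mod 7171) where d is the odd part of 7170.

6836

n − 1 = 7170 = 2^1 · 3585, so s = 1 and d = 3585.
3139^3585 mod 7171 = 6836.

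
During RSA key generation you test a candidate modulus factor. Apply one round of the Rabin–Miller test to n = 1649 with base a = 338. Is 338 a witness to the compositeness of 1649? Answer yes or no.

n − 1 = 1648 = 2^4 · 103, so s = 4 and d = 103.
x_0 = 338^103 mod 1649 = 161.
x_0 is neither 1 nor 1648, so continue squaring.
x_1 = 161^2 mod 1649 = 1186.
x_2 = 1186^2 mod 1649 = 1648.
x_2 ≡ −1, so 338 is not a witness.

no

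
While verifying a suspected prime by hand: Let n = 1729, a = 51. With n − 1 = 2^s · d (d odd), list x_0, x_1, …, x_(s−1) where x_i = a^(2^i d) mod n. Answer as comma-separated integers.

n − 1 = 1728 = 2^6 · 27, so s = 6 and d = 27.
x_0 = 51^27 mod 1729 = 246.
x_1 = 246^2 mod 1729 = 1.
x_2 = 1^2 mod 1729 = 1.
x_3 = 1^2 mod 1729 = 1.
x_4 = 1^2 mod 1729 = 1.
x_5 = 1^2 mod 1729 = 1.

246, 1, 1, 1, 1, 1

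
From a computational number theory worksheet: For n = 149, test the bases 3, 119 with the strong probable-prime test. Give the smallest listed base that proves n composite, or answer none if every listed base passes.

none

n − 1 = 148 = 2^2 · 37, so s = 2 and d = 37.
Base 3: x_0 = 3^37 mod 149 = 44. x_0 is neither 1 nor 148, so continue squaring. x_1 = 44^2 mod 149 = 148. x_1 ≡ −1, so 3 is not a witness.
Base 119: x_0 = 119^37 mod 149 = 148. x_0 = 148 ≡ −1, so 119 is not a witness.
No listed base is a witness for 149.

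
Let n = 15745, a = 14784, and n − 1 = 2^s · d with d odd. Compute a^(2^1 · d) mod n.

9461

n − 1 = 15744 = 2^7 · 123, so s = 7 and d = 123.
x_0 = 14784^123 mod 15745 = 10644.
x_1 = 10644^2 mod 15745 = 9461.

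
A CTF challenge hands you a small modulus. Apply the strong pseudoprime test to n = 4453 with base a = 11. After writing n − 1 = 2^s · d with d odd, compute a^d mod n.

2512

n − 1 = 4452 = 2^2 · 1113, so s = 2 and d = 1113.
Repeated squaring mod 4453: 11^1 ≡ 11, 11^2 ≡ 121, 11^4 ≡ 1282, 11^8 ≡ 367, 11^16 ≡ 1099, 11^32 ≡ 1038, 11^64 ≡ 4271, 11^128 ≡ 1953, 11^256 ≡ 2441, 11^512 ≡ 367, 11^1024 ≡ 1099.
1113 = 1024 + 64 + 16 + 8 + 1, so 11^1113 ≡ 1099·4271·1099·367·11 ≡ 2512 (mod 4453).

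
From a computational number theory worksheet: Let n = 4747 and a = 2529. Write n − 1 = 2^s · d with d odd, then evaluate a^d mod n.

3920

n − 1 = 4746 = 2^1 · 2373, so s = 1 and d = 2373.
Repeated squaring mod 4747: 2529^1 ≡ 2529, 2529^2 ≡ 1632, 2529^4 ≡ 357, 2529^8 ≡ 4027, 2529^16 ≡ 977, 2529^32 ≡ 382, 2529^64 ≡ 3514, 2529^128 ≡ 1249, 2529^256 ≡ 2985, 2529^512 ≡ 106, 2529^1024 ≡ 1742, 2529^2048 ≡ 1231.
2373 = 2048 + 256 + 64 + 4 + 1, so 2529^2373 ≡ 1231·2985·3514·357·2529 ≡ 3920 (mod 4747).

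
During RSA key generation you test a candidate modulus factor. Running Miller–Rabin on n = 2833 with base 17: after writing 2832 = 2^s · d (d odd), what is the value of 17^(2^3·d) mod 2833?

n − 1 = 2832 = 2^4 · 177, so s = 4 and d = 177.
x_0 = 17^177 mod 2833 = 1088.
x_1 = 1088^2 mod 2833 = 2383.
x_2 = 2383^2 mod 2833 = 1357.
x_3 = 1357^2 mod 2833 = 2832.

2832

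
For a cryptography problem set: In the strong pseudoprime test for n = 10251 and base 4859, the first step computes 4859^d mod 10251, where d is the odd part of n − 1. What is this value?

n − 1 = 10250 = 2^1 · 5125, so s = 1 and d = 5125.
4859^5125 mod 10251 = 4670.

4670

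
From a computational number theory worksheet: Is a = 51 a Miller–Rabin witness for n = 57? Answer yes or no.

yes

n − 1 = 56 = 2^3 · 7, so s = 3 and d = 7.
x_0 = 51^7 mod 57 = 48.
x_0 is neither 1 nor 56, so continue squaring.
x_1 = 48^2 mod 57 = 24.
x_2 = 24^2 mod 57 = 6.
Reached i = s−1 = 2 without hitting −1: 51 is a Miller–Rabin witness and 57 is composite.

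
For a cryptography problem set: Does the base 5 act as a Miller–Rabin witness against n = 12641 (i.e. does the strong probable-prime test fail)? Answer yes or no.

no

n − 1 = 12640 = 2^5 · 395, so s = 5 and d = 395.
x_0 = 5^395 mod 12641 = 2696.
x_0 is neither 1 nor 12640, so continue squaring.
x_1 = 2696^2 mod 12641 = 12482.
x_2 = 12482^2 mod 12641 = 12640.
x_2 ≡ −1, so 5 is not a witness.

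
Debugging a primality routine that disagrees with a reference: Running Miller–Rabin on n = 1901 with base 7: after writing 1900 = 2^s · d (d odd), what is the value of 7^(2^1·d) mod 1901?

1

n − 1 = 1900 = 2^2 · 475, so s = 2 and d = 475.
x_0 = 7^475 mod 1901 = 1900.
x_1 = 1900^2 mod 1901 = 1.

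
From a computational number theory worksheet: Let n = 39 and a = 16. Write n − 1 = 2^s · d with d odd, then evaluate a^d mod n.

n − 1 = 38 = 2^1 · 19, so s = 1 and d = 19.
16^19 mod 39 = 16.

16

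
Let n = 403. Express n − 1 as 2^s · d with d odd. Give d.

201

Halving: 402 → 201; 201 is odd.
So 402 = 2^1 · 201.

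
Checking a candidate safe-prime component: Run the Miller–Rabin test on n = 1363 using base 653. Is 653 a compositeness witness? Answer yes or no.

n − 1 = 1362 = 2^1 · 681, so s = 1 and d = 681.
x_0 = 653^681 mod 1363 = 403.
x_0 ∉ {1, 1362} and s = 1, so 653 is a Miller–Rabin witness and 1363 is composite.

yes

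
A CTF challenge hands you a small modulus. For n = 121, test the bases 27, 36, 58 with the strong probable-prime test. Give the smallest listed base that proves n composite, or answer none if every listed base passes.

36

n − 1 = 120 = 2^3 · 15, so s = 3 and d = 15.
Base 27: x_0 = 27^15 mod 121 = 1. x_0 = 1, so 27 is not a witness.
Base 36: x_0 = 36^15 mod 121 = 45. x_0 is neither 1 nor 120, so continue squaring. x_1 = 45^2 mod 121 = 89. x_2 = 89^2 mod 121 = 56. Reached i = s−1 = 2 without hitting −1: 36 is a Miller–Rabin witness and 121 is composite.
Base 58: x_0 = 58^15 mod 121 = 34. x_0 is neither 1 nor 120, so continue squaring. x_1 = 34^2 mod 121 = 67. x_2 = 67^2 mod 121 = 12. Reached i = s−1 = 2 without hitting −1: 58 is a Miller–Rabin witness and 121 is composite.
The smallest witness among the given bases is 36.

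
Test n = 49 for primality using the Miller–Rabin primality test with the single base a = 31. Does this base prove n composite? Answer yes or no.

no

n − 1 = 48 = 2^4 · 3, so s = 4 and d = 3.
x_0 = 31^3 mod 49 = 48.
x_0 = 48 ≡ −1, so 31 is not a witness.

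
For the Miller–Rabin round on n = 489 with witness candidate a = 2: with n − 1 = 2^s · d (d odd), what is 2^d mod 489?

n − 1 = 488 = 2^3 · 61, so s = 3 and d = 61.
By repeated squaring, 2^61 ≡ 272 (mod 489).

272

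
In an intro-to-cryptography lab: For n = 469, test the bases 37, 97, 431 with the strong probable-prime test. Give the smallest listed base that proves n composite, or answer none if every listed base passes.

none

n − 1 = 468 = 2^2 · 117, so s = 2 and d = 117.
Base 37: x_0 = 37^117 mod 469 = 1. x_0 = 1, so 37 is not a witness.
Base 97: x_0 = 97^117 mod 469 = 468. x_0 = 468 ≡ −1, so 97 is not a witness.
Base 431: x_0 = 431^117 mod 469 = 1. x_0 = 1, so 431 is not a witness.
No listed base is a witness for 469.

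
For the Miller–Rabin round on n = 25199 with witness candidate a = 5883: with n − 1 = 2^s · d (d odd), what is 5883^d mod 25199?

n − 1 = 25198 = 2^1 · 12599, so s = 1 and d = 12599.
Repeated squaring mod 25199: 5883^1 ≡ 5883, 5883^2 ≡ 11462, 5883^4 ≡ 15057, 5883^8 ≡ 23045, 5883^16 ≡ 3100, 5883^32 ≡ 9181, 5883^64 ≡ 106, 5883^128 ≡ 11236, 5883^256 ≡ 706, 5883^512 ≡ 19655, 5883^1024 ≡ 18355, 5883^2048 ≡ 20594, 5883^4096 ≡ 13666, 5883^8192 ≡ 9767.
12599 = 8192 + 4096 + 256 + 32 + 16 + 4 + 2 + 1, so 5883^12599 ≡ 9767·13666·706·9181·3100·15057·11462·5883 ≡ 24957 (mod 25199).

24957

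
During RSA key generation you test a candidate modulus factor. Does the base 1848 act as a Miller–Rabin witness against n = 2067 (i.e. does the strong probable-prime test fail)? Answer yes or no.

yes

n − 1 = 2066 = 2^1 · 1033, so s = 1 and d = 1033.
Repeated squaring mod 2067: 1848^1 ≡ 1848, 1848^2 ≡ 420, 1848^4 ≡ 705, 1848^8 ≡ 945, 1848^16 ≡ 81, 1848^32 ≡ 360, 1848^64 ≡ 1446, 1848^128 ≡ 1179, 1848^256 ≡ 1017, 1848^512 ≡ 789, 1848^1024 ≡ 354.
1033 = 1024 + 8 + 1, so 1848^1033 ≡ 354·945·1848 ≡ 678 (mod 2067).
x_0 = 1848^1033 mod 2067 = 678.
x_0 ∉ {1, 2066} and s = 1, so 1848 is a Miller–Rabin witness and 2067 is composite.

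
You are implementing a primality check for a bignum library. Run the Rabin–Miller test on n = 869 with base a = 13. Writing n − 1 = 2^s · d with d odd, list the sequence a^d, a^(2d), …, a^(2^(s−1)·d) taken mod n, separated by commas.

n − 1 = 868 = 2^2 · 217, so s = 2 and d = 217.
x_0 = 13^217 mod 869 = 183.
x_1 = 183^2 mod 869 = 467.

183, 467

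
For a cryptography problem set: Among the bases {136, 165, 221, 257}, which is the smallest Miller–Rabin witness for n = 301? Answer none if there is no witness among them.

none

n − 1 = 300 = 2^2 · 75, so s = 2 and d = 75.
Base 136: x_0 = 136^75 mod 301 = 300. x_0 = 300 ≡ −1, so 136 is not a witness.
Base 165: x_0 = 165^75 mod 301 = 1. x_0 = 1, so 165 is not a witness.
Base 221: x_0 = 221^75 mod 301 = 1. x_0 = 1, so 221 is not a witness.
Base 257: x_0 = 257^75 mod 301 = 300. x_0 = 300 ≡ −1, so 257 is not a witness.
No listed base is a witness for 301.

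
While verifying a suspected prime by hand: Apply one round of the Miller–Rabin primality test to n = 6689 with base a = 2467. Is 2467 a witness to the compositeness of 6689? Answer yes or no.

no

n − 1 = 6688 = 2^5 · 209, so s = 5 and d = 209.
By repeated squaring, 2467^209 ≡ 3930 (mod 6689).
x_0 = 2467^209 mod 6689 = 3930.
x_0 is neither 1 nor 6688, so continue squaring.
x_1 = 3930^2 mod 6689 = 6688.
x_1 ≡ −1, so 2467 is not a witness.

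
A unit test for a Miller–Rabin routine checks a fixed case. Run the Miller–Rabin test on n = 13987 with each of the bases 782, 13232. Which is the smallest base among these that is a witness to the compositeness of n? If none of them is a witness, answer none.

none

n − 1 = 13986 = 2^1 · 6993, so s = 1 and d = 6993.
Base 782: x_0 = 782^6993 mod 13987 = 1. x_0 = 1, so 782 is not a witness.
Base 13232: x_0 = 13232^6993 mod 13987 = 13986. x_0 = 13986 ≡ −1, so 13232 is not a witness.
No listed base is a witness for 13987.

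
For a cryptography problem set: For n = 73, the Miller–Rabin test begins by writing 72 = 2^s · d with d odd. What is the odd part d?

9

Halving: 72 → 36 → 18 → 9; 9 is odd.
So 72 = 2^3 · 9.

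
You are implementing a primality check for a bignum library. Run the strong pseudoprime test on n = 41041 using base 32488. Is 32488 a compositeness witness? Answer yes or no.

n − 1 = 41040 = 2^4 · 2565, so s = 4 and d = 2565.
Repeated squaring mod 41041: 32488^1 ≡ 32488, 32488^2 ≡ 18747, 32488^4 ≡ 15926, 32488^8 ≡ 4096, 32488^16 ≡ 32488, 32488^32 ≡ 18747, 32488^64 ≡ 15926, 32488^128 ≡ 4096, 32488^256 ≡ 32488, 32488^512 ≡ 18747, 32488^1024 ≡ 15926, 32488^2048 ≡ 4096.
2565 = 2048 + 512 + 4 + 1, so 32488^2565 ≡ 4096·18747·15926·32488 ≡ 1 (mod 41041).
x_0 = 32488^2565 mod 41041 = 1.
x_0 = 1, so 32488 is not a witness.

no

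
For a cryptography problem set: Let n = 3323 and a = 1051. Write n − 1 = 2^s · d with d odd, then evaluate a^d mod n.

3322

n − 1 = 3322 = 2^1 · 1661, so s = 1 and d = 1661.
1051^1661 mod 3323 = 3322.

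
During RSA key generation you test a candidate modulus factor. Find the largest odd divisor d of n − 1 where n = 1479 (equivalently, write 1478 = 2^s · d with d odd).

Halving: 1478 → 739; 739 is odd.
So 1478 = 2^1 · 739.

739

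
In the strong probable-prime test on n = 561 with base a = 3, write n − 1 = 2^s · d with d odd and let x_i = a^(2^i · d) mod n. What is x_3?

n − 1 = 560 = 2^4 · 35, so s = 4 and d = 35.
x_0 = 3^35 mod 561 = 78.
x_1 = 78^2 mod 561 = 474.
x_2 = 474^2 mod 561 = 276.
x_3 = 276^2 mod 561 = 441.

441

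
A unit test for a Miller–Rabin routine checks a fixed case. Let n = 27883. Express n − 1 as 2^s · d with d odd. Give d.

13941

Halving: 27882 → 13941; 13941 is odd.
So 27882 = 2^1 · 13941.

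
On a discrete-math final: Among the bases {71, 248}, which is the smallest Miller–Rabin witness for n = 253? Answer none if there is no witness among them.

71

n − 1 = 252 = 2^2 · 63, so s = 2 and d = 63.
Base 71: x_0 = 71^63 mod 253 = 26. x_0 is neither 1 nor 252, so continue squaring. x_1 = 26^2 mod 253 = 170. Reached i = s−1 = 1 without hitting −1: 71 is a Miller–Rabin witness and 253 is composite.
Base 248: x_0 = 248^63 mod 253 = 62. x_0 is neither 1 nor 252, so continue squaring. x_1 = 62^2 mod 253 = 49. Reached i = s−1 = 1 without hitting −1: 248 is a Miller–Rabin witness and 253 is composite.
The smallest witness among the given bases is 71.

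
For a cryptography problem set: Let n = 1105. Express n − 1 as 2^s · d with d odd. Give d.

69

Halving: 1104 → 552 → 276 → 138 → 69; 69 is odd.
So 1104 = 2^4 · 69.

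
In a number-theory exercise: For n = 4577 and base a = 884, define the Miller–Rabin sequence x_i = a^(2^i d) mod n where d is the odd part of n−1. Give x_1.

3290

n − 1 = 4576 = 2^5 · 143, so s = 5 and d = 143.
x_0 = 884^143 mod 4577 = 505.
x_1 = 505^2 mod 4577 = 3290.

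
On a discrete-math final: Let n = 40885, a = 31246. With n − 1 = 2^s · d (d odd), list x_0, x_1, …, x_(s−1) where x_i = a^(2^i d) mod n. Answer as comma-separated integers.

9316, 29886

n − 1 = 40884 = 2^2 · 10221, so s = 2 and d = 10221.
x_0 = 31246^10221 mod 40885 = 9316.
x_1 = 9316^2 mod 40885 = 29886.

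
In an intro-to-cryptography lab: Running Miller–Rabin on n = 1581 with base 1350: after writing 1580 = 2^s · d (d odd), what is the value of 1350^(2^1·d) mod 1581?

n − 1 = 1580 = 2^2 · 395, so s = 2 and d = 395.
x_0 = 1350^395 mod 1581 = 150.
x_1 = 150^2 mod 1581 = 366.

366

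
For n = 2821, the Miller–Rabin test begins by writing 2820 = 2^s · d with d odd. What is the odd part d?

705

Halving: 2820 → 1410 → 705; 705 is odd.
So 2820 = 2^2 · 705.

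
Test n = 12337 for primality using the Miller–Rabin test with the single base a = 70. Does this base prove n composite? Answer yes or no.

no

n − 1 = 12336 = 2^4 · 771, so s = 4 and d = 771.
Repeated squaring mod 12337: 70^1 ≡ 70, 70^2 ≡ 4900, 70^4 ≡ 2198, 70^8 ≡ 7437, 70^16 ≡ 2198, 70^32 ≡ 7437, 70^64 ≡ 2198, 70^128 ≡ 7437, 70^256 ≡ 2198, 70^512 ≡ 7437.
771 = 512 + 256 + 2 + 1, so 70^771 ≡ 7437·2198·4900·70 ≡ 9901 (mod 12337).
x_0 = 70^771 mod 12337 = 9901.
x_0 is neither 1 nor 12336, so continue squaring.
x_1 = 9901^2 mod 12337 = 12336.
x_1 ≡ −1, so 70 is not a witness.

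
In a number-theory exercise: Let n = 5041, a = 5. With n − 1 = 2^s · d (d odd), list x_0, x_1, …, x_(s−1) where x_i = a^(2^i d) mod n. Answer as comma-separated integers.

n − 1 = 5040 = 2^4 · 315, so s = 4 and d = 315.
x_0 = 5^315 mod 5041 = 214.
x_1 = 214^2 mod 5041 = 427.
x_2 = 427^2 mod 5041 = 853.
x_3 = 853^2 mod 5041 = 1705.

214, 427, 853, 1705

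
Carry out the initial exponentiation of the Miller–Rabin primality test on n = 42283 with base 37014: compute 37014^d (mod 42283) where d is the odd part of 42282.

1

n − 1 = 42282 = 2^1 · 21141, so s = 1 and d = 21141.
37014^21141 mod 42283 = 1.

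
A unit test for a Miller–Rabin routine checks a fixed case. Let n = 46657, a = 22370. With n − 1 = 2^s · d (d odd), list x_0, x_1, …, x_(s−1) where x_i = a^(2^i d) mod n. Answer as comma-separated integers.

2300, 17759, 27418, 9140, 23570, 1

n − 1 = 46656 = 2^6 · 729, so s = 6 and d = 729.
x_0 = 22370^729 mod 46657 = 2300.
x_1 = 2300^2 mod 46657 = 17759.
x_2 = 17759^2 mod 46657 = 27418.
x_3 = 27418^2 mod 46657 = 9140.
x_4 = 9140^2 mod 46657 = 23570.
x_5 = 23570^2 mod 46657 = 1.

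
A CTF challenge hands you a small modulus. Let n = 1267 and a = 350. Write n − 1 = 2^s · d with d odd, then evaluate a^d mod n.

n − 1 = 1266 = 2^1 · 633, so s = 1 and d = 633.
350^633 mod 1267 = 987.

987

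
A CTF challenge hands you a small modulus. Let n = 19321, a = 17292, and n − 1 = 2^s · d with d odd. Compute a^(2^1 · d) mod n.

6117

n − 1 = 19320 = 2^3 · 2415, so s = 3 and d = 2415.
x_0 = 17292^2415 mod 19321 = 16262.
x_1 = 16262^2 mod 19321 = 6117.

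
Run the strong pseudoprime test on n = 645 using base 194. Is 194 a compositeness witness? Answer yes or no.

n − 1 = 644 = 2^2 · 161, so s = 2 and d = 161.
x_0 = 194^161 mod 645 = 644.
x_0 = 644 ≡ −1, so 194 is not a witness.

no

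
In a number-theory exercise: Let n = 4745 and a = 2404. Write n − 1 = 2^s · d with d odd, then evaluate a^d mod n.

3119

n − 1 = 4744 = 2^3 · 593, so s = 3 and d = 593.
2404^593 mod 4745 = 3119.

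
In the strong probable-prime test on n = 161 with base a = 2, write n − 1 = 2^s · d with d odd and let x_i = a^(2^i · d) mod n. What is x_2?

144

n − 1 = 160 = 2^5 · 5, so s = 5 and d = 5.
x_0 = 2^5 mod 161 = 32.
x_1 = 32^2 mod 161 = 58.
x_2 = 58^2 mod 161 = 144.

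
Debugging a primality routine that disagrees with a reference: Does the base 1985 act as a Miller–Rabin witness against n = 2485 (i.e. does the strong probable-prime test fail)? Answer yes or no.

n − 1 = 2484 = 2^2 · 621, so s = 2 and d = 621.
Repeated squaring mod 2485: 1985^1 ≡ 1985, 1985^2 ≡ 1500, 1985^4 ≡ 1075, 1985^8 ≡ 100, 1985^16 ≡ 60, 1985^32 ≡ 1115, 1985^64 ≡ 725, 1985^128 ≡ 1290, 1985^256 ≡ 1635, 1985^512 ≡ 1850.
621 = 512 + 64 + 32 + 8 + 4 + 1, so 1985^621 ≡ 1850·725·1115·100·1075·1985 ≡ 1380 (mod 2485).
x_0 = 1985^621 mod 2485 = 1380.
x_0 is neither 1 nor 2484, so continue squaring.
x_1 = 1380^2 mod 2485 = 890.
Reached i = s−1 = 1 without hitting −1: 1985 is a Miller–Rabin witness and 2485 is composite.

yes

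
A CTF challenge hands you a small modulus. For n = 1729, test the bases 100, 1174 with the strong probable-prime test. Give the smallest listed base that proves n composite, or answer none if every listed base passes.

n − 1 = 1728 = 2^6 · 27, so s = 6 and d = 27.
Base 100: x_0 = 100^27 mod 1729 = 1. x_0 = 1, so 100 is not a witness.
Base 1174: x_0 = 1174^27 mod 1729 = 1728. x_0 = 1728 ≡ −1, so 1174 is not a witness.
No listed base is a witness for 1729.

none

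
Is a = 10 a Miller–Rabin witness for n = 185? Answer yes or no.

yes

n − 1 = 184 = 2^3 · 23, so s = 3 and d = 23.
x_0 = 10^23 mod 185 = 100.
x_0 is neither 1 nor 184, so continue squaring.
x_1 = 100^2 mod 185 = 10.
x_2 = 10^2 mod 185 = 100.
Reached i = s−1 = 2 without hitting −1: 10 is a Miller–Rabin witness and 185 is composite.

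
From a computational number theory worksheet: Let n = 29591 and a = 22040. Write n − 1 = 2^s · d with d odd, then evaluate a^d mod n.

n − 1 = 29590 = 2^1 · 14795, so s = 1 and d = 14795.
22040^14795 mod 29591 = 4344.

4344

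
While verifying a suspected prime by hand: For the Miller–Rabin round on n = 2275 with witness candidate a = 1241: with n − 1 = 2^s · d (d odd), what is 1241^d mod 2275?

1331

n − 1 = 2274 = 2^1 · 1137, so s = 1 and d = 1137.
1241^1137 mod 2275 = 1331.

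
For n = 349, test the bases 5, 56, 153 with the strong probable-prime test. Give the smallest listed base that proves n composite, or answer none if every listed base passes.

none

n − 1 = 348 = 2^2 · 87, so s = 2 and d = 87.
Base 5: x_0 = 5^87 mod 349 = 348. x_0 = 348 ≡ −1, so 5 is not a witness.
Base 56: x_0 = 56^87 mod 349 = 348. x_0 = 348 ≡ −1, so 56 is not a witness.
Base 153: x_0 = 153^87 mod 349 = 348. x_0 = 348 ≡ −1, so 153 is not a witness.
No listed base is a witness for 349.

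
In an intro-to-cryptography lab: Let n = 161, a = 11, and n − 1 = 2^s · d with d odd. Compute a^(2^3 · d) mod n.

n − 1 = 160 = 2^5 · 5, so s = 5 and d = 5.
Repeated squaring mod 161: 11^1 ≡ 11, 11^2 ≡ 121, 11^4 ≡ 151.
5 = 4 + 1, so 11^5 ≡ 151·11 ≡ 51 (mod 161).
x_0 = 51.
x_1 = 51^2 mod 161 = 25.
x_2 = 25^2 mod 161 = 142.
x_3 = 142^2 mod 161 = 39.

39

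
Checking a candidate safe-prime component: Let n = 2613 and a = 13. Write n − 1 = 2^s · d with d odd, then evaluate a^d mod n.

n − 1 = 2612 = 2^2 · 653, so s = 2 and d = 653.
13^653 mod 2613 = 637.

637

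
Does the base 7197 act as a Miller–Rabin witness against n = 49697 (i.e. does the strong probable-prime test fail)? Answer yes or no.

n − 1 = 49696 = 2^5 · 1553, so s = 5 and d = 1553.
x_0 = 7197^1553 mod 49697 = 8057.
x_0 is neither 1 nor 49696, so continue squaring.
x_1 = 8057^2 mod 49697 = 10967.
x_2 = 10967^2 mod 49697 = 8349.
x_3 = 8349^2 mod 49697 = 30607.
x_4 = 30607^2 mod 49697 = 49696.
x_4 ≡ −1, so 7197 is not a witness.

no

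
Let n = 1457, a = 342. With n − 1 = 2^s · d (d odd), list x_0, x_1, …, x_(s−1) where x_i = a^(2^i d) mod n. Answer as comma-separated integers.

311, 559, 683, 249

n − 1 = 1456 = 2^4 · 91, so s = 4 and d = 91.
x_0 = 342^91 mod 1457 = 311.
x_1 = 311^2 mod 1457 = 559.
x_2 = 559^2 mod 1457 = 683.
x_3 = 683^2 mod 1457 = 249.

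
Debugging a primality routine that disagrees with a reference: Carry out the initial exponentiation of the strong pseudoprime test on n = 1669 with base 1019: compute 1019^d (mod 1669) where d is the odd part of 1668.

n − 1 = 1668 = 2^2 · 417, so s = 2 and d = 417.
1019^417 mod 1669 = 1.

1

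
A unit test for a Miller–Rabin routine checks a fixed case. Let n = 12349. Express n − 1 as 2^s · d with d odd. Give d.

3087

Halving: 12348 → 6174 → 3087; 3087 is odd.
So 12348 = 2^2 · 3087.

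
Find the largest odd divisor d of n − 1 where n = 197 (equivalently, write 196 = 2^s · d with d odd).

Halving: 196 → 98 → 49; 49 is odd.
So 196 = 2^2 · 49.

49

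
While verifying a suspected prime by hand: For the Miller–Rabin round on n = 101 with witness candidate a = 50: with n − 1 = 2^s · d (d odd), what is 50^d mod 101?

n − 1 = 100 = 2^2 · 25, so s = 2 and d = 25.
Repeated squaring mod 101: 50^1 ≡ 50, 50^2 ≡ 76, 50^4 ≡ 19, 50^8 ≡ 58, 50^16 ≡ 31.
25 = 16 + 8 + 1, so 50^25 ≡ 31·58·50 ≡ 10 (mod 101).

10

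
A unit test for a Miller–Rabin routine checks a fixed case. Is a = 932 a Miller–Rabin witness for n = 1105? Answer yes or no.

n − 1 = 1104 = 2^4 · 69, so s = 4 and d = 69.
x_0 = 932^69 mod 1105 = 352.
x_0 is neither 1 nor 1104, so continue squaring.
x_1 = 352^2 mod 1105 = 144.
x_2 = 144^2 mod 1105 = 846.
x_3 = 846^2 mod 1105 = 781.
Reached i = s−1 = 3 without hitting −1: 932 is a Miller–Rabin witness and 1105 is composite.

yes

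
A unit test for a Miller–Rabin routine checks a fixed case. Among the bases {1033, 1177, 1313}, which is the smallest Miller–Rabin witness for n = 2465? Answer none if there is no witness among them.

none

n − 1 = 2464 = 2^5 · 77, so s = 5 and d = 77.
Base 1033: x_0 = 1033^77 mod 2465 = 1288. x_0 is neither 1 nor 2464, so continue squaring. x_1 = 1288^2 mod 2465 = 2464. x_1 ≡ −1, so 1033 is not a witness.
Base 1177: x_0 = 1177^77 mod 2465 = 1177. x_0 is neither 1 nor 2464, so continue squaring. x_1 = 1177^2 mod 2465 = 2464. x_1 ≡ −1, so 1177 is not a witness.
Base 1313: x_0 = 1313^77 mod 2465 = 1143. x_0 is neither 1 nor 2464, so continue squaring. x_1 = 1143^2 mod 2465 = 2464. x_1 ≡ −1, so 1313 is not a witness.
No listed base is a witness for 2465.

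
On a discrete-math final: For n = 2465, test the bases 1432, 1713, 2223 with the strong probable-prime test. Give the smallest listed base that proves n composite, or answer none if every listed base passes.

n − 1 = 2464 = 2^5 · 77, so s = 5 and d = 77.
Base 1432: x_0 = 1432^77 mod 2465 = 1177. x_0 is neither 1 nor 2464, so continue squaring. x_1 = 1177^2 mod 2465 = 2464. x_1 ≡ −1, so 1432 is not a witness.
Base 1713: x_0 = 1713^77 mod 2465 = 2308. x_0 is neither 1 nor 2464, so continue squaring. x_1 = 2308^2 mod 2465 = 2464. x_1 ≡ −1, so 1713 is not a witness.
Base 2223: x_0 = 2223^77 mod 2465 = 2308. x_0 is neither 1 nor 2464, so continue squaring. x_1 = 2308^2 mod 2465 = 2464. x_1 ≡ −1, so 2223 is not a witness.
No listed base is a witness for 2465.

none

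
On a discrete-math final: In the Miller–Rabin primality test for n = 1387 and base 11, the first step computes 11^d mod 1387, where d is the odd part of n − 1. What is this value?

n − 1 = 1386 = 2^1 · 693, so s = 1 and d = 693.
11^693 mod 1387 = 343.

343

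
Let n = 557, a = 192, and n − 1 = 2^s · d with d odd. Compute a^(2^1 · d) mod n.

556

n − 1 = 556 = 2^2 · 139, so s = 2 and d = 139.
Repeated squaring mod 557: 192^1 ≡ 192, 192^2 ≡ 102, 192^4 ≡ 378, 192^8 ≡ 292, 192^16 ≡ 43, 192^32 ≡ 178, 192^64 ≡ 492, 192^128 ≡ 326.
139 = 128 + 8 + 2 + 1, so 192^139 ≡ 326·292·102·192 ≡ 118 (mod 557).
x_0 = 118.
x_1 = 118^2 mod 557 = 556.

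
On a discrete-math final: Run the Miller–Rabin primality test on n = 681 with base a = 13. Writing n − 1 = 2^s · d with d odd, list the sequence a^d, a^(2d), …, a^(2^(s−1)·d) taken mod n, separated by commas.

193, 475, 214

n − 1 = 680 = 2^3 · 85, so s = 3 and d = 85.
x_0 = 13^85 mod 681 = 193.
x_1 = 193^2 mod 681 = 475.
x_2 = 475^2 mod 681 = 214.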